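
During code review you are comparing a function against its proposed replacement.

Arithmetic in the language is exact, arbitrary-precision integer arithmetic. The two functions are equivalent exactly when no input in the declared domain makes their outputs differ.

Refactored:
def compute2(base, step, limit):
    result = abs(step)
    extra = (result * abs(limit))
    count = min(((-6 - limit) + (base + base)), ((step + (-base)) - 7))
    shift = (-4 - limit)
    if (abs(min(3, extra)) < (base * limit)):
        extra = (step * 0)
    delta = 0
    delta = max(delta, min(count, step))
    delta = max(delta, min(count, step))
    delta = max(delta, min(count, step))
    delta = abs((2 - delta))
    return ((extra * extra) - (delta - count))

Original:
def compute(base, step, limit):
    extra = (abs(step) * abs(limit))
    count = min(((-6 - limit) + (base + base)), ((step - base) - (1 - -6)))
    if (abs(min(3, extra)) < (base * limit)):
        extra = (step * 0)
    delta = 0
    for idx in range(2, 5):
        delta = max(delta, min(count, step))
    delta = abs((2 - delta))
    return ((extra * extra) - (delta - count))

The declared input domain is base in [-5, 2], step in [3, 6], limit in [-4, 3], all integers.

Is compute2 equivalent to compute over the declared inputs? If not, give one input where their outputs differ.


Behavior is preserved: although statement counts differ; and constant usage differs; and local variable names differ; and min/max/abs usage differs; and loop structure differs; and arithmetic usage differs, the outputs never diverge.
Tracing base=1, step=4, limit=-4: compute: extra = 16; count = -4; (abs(min(3, extra)) < (base * limit)) -> false; delta = 0; [idx=2]; delta = 0; [idx=3]; delta = 0; [idx=4]; delta = 0; delta = 2; return 250 | compute2: result = 4; extra = 16; count = -4; shift = 0; (abs(min(3, extra)) < (base * limit)) -> false; delta = 0; delta = 0; delta = 0; delta = 0; delta = 2; return 250 — matching result 250.
An exhaustive pass over the 256 declared inputs shows identical outputs.
verdict: equivalent


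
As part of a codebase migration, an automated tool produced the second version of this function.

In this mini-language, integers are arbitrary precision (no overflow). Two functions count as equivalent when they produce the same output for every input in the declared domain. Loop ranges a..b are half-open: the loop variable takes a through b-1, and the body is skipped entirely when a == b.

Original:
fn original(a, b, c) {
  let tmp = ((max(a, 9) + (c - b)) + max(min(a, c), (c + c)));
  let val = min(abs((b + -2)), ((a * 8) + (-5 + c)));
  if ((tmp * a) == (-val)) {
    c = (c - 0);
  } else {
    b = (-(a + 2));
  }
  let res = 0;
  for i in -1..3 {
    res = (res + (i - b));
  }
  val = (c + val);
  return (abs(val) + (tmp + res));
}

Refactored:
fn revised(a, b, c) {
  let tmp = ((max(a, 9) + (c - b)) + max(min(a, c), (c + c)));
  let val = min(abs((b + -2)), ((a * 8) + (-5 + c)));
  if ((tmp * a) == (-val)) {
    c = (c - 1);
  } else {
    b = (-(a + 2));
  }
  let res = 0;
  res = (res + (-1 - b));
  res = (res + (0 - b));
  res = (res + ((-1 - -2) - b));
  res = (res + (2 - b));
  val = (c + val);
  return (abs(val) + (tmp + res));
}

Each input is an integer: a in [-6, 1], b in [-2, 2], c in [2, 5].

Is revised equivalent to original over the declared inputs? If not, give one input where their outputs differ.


a=0, b=-2, c=5 yields 41 from original but 40 from revised.
verdict: not equivalent; witness: a=0, b=-2, c=5


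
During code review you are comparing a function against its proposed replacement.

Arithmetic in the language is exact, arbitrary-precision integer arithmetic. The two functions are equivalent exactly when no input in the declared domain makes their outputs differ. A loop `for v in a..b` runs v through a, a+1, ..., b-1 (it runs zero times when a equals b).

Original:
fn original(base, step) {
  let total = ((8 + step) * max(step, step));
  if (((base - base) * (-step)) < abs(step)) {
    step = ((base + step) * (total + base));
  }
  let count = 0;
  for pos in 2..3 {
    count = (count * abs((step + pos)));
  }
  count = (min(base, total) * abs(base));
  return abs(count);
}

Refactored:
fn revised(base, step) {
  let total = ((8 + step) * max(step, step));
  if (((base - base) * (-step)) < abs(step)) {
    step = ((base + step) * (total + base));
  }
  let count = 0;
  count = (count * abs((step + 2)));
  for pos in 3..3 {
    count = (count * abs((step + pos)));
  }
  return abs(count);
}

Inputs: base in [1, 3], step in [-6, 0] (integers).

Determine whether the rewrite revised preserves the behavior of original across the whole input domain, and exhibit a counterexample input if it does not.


The rewrite breaks on base=1, step=-6, where the results are 12 and 0.
original: total=-12, then (((base - base) * (-step)) < abs(step)) is true, then step=55, then count=0, then (pos=2), then count=0, then count=-12, then returns 12
revised: total=-12, then (((base - base) * (-step)) < abs(step)) is true, then step=55, then count=0, then count=0, then the loop over pos runs zero times, then returns 0
verdict: not equivalent; witness: base=1, step=-6


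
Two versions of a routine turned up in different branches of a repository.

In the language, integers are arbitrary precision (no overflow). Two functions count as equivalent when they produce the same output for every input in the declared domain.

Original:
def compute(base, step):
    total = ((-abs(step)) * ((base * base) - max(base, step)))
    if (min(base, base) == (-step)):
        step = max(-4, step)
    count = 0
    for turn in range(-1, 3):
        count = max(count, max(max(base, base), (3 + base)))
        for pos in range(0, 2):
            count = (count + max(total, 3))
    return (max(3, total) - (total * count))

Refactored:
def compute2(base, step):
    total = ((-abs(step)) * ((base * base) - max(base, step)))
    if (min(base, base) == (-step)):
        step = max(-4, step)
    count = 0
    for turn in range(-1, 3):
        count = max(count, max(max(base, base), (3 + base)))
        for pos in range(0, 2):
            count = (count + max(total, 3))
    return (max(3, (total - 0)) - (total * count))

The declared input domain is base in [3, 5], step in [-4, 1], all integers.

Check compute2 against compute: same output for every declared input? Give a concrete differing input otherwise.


The two are interchangeable: constant usage differs; and arithmetic usage differs, and every declared input agrees.
As a probe, take base=5, step=-3: compute runs total = -60; (min(base, base) == (-step)) -> false; count = 0; [turn=-1]; count = 8; [pos=0]; count = 11; [pos=1]; count = 14; [turn=0]; count = 14; [pos=0]; count = 17; [pos=1]; count = 20; [turn=1]; count = 20; [pos=0]; count = 23; [pos=1]; count = 26; [turn=2]; count = 26; [pos=0]; count = 29; [pos=1]; count = 32; return 1923; compute2 runs total = -60; (min(base, base) == (-step)) -> false; count = 0; [turn=-1]; count = 8; [pos=0]; count = 11; [pos=1]; count = 14; [turn=0]; count = 14; [pos=0]; count = 17; [pos=1]; count = 20; [turn=1]; count = 20; [pos=0]; count = 23; [pos=1]; count = 26; [turn=2]; count = 26; [pos=0]; count = 29; [pos=1]; count = 32; return 1923; both end at 1923.
Checked all 18 inputs in the declared domain: the outputs agree on every one.
verdict: equivalent


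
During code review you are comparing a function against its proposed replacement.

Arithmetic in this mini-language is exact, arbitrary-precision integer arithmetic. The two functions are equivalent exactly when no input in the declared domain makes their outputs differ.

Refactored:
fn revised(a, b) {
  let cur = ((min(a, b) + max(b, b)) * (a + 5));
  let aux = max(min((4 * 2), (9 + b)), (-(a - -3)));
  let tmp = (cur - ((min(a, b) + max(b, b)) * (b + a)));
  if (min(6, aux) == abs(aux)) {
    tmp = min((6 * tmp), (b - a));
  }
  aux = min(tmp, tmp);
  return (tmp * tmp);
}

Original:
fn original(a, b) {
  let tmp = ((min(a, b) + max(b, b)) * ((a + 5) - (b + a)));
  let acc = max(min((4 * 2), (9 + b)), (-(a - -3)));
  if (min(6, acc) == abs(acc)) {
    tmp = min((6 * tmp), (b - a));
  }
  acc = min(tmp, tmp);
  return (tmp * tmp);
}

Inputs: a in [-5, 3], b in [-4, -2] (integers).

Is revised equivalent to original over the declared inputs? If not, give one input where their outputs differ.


This is a faithful refactor — arithmetic usage differs, and min/max/abs usage differs, and local variable names differ, and statement counts differ, but the computed results match everywhere.
As a probe, take a=-4, b=-2: original runs tmp := -42 | acc := 7 | (min(6, acc) == abs(acc)): false | acc := -42 | result 1764; revised runs cur := -6 | aux := 7 | tmp := -42 | (min(6, aux) == abs(aux)): false | aux := -42 | result 1764; both end at 1764.
An exhaustive pass over the 27 declared inputs shows identical outputs.
verdict: equivalent


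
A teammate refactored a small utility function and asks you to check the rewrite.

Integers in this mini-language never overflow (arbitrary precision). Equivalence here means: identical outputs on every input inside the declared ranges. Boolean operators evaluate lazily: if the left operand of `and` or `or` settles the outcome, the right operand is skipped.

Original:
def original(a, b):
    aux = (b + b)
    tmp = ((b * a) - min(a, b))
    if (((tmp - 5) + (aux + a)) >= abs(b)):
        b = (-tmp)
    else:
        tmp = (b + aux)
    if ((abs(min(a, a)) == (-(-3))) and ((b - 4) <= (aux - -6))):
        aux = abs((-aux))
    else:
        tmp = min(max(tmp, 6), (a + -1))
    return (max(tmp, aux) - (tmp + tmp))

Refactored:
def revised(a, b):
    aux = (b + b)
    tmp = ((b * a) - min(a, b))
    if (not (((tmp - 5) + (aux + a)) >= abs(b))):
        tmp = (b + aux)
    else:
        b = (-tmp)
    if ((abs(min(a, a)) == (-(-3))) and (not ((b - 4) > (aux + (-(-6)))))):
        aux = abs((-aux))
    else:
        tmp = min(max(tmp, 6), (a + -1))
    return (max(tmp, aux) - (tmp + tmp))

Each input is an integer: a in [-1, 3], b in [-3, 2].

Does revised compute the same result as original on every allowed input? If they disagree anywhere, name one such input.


Differences: boolean connective usage differs, plus comparison usage differs, plus arithmetic usage differs — yet all 30 inputs agree.
verdict: equivalent


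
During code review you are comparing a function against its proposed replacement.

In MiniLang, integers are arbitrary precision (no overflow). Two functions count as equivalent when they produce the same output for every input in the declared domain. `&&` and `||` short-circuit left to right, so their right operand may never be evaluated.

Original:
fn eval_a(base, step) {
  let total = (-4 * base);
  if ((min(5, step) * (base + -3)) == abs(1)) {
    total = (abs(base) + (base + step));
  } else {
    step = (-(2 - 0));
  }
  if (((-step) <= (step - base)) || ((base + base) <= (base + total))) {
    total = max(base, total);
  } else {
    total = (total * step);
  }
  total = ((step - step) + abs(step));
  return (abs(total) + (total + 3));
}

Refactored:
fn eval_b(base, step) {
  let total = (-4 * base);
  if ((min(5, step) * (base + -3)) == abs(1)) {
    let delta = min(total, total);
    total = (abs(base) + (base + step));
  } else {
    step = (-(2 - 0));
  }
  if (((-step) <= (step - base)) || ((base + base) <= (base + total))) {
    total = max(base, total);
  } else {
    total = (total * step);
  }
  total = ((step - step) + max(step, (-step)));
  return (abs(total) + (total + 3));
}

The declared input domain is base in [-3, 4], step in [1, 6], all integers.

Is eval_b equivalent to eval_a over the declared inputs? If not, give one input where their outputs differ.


Equivalent — the differences include statement counts differ, plus min/max/abs usage differs, plus local variable names differ, yet no declared input distinguishes the two.
Spot check at base=-3, step=5 — eval_a: total becomes 12; next ((min(5, step) * (base + -3)) == abs(1)) evaluates to false; next step becomes -2; next (((-step) <= (step - base)) || ((base + base) <= (base + total))) evaluates to true; next total becomes 12; next total becomes 2; next final value 7. eval_b: total becomes 12; next ((min(5, step) * (base + -3)) == abs(1)) evaluates to false; next step becomes -2; next (((-step) <= (step - base)) || ((base + base) <= (base + total))) evaluates to true; next total becomes 12; next total becomes 2; next final value 7. Both give 7.
Across all 48 domain points the two functions coincide.
verdict: equivalent


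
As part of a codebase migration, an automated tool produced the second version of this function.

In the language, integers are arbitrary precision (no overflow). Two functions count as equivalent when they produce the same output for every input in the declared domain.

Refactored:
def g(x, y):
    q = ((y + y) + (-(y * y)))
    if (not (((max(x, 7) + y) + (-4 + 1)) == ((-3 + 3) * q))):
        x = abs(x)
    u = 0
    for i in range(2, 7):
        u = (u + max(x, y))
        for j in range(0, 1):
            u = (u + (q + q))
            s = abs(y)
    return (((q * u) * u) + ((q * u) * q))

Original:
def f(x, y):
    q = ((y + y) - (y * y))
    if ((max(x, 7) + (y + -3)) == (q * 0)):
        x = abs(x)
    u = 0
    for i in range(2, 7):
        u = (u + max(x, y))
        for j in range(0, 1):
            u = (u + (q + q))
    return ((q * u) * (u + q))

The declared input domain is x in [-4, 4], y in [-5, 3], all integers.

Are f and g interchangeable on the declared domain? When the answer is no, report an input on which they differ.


These are not equivalent — on x=-4, y=-5 the outputs split (-5244750 vs -4215750).
f: q := -35 | ((max(x, 7) + (y + -3)) == (q * 0)): false | u := 0 | iter i=2: | u := -4 | iter j=0: | u := -74 | iter i=3: | u := -78 | iter j=0: | u := -148 | iter i=4: | u := -152 | iter j=0: | u := -222 | iter i=5: | u := -226 | iter j=0: | u := -296 | iter i=6: | u := -300 | iter j=0: | u := -370 | result -5244750
g: q := -35 | (not (((max(x, 7) + y) + (-4 + 1)) == ((-3 + 3) * q))): true | x := 4 | u := 0 | iter i=2: | u := 4 | iter j=0: | u := -66 | s := 5 | iter i=3: | u := -62 | iter j=0: | u := -132 | s := 5 | iter i=4: | u := -128 | iter j=0: | u := -198 | s := 5 | iter i=5: | u := -194 | iter j=0: | u := -264 | s := 5 | iter i=6: | u := -260 | iter j=0: | u := -330 | s := 5 | result -4215750
verdict: not equivalent; witness: x=-4, y=-5


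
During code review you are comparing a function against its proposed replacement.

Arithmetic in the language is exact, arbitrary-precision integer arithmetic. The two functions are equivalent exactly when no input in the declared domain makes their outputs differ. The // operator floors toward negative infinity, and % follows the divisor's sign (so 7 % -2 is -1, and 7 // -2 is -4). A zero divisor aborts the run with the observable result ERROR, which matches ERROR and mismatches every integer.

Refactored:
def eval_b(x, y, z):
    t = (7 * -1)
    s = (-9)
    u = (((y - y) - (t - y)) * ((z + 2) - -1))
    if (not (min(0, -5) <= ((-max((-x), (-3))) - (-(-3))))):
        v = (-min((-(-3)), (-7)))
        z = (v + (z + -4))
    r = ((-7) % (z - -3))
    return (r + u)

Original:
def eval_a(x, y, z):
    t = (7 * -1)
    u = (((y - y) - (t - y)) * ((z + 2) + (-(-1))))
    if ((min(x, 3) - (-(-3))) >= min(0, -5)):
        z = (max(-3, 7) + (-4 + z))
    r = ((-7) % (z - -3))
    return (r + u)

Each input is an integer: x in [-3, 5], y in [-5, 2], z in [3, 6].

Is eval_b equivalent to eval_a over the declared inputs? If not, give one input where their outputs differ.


x=-3, y=-5, z=3 yields 17 from eval_a but 14 from eval_b.
verdict: not equivalent; witness: x=-3, y=-5, z=3


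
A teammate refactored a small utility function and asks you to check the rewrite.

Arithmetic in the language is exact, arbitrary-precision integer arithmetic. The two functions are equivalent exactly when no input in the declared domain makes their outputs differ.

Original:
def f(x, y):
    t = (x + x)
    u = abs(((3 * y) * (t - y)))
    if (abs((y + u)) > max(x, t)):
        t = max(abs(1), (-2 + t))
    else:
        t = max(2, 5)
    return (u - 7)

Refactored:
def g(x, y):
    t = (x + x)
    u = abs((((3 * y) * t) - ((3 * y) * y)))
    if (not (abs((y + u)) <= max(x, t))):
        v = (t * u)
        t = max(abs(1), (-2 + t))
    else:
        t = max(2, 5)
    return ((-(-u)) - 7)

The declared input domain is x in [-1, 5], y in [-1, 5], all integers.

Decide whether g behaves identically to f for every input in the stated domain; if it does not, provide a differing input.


The two versions differ — the changes include local variable names differ; and arithmetic usage differs; and statement counts differ; and constant usage differs; and boolean connective usage differs; and comparison usage differs.
As a probe, take x=4, y=1: f runs t = 8; u = 21; (abs((y + u)) > max(x, t)) -> true; t = 6; return 14; g runs t = 8; u = 21; (not (abs((y + u)) <= max(x, t))) -> true; v = 168; t = 6; return 14; both end at 14.
Every one of the 49 inputs gives matching results.
verdict: equivalent


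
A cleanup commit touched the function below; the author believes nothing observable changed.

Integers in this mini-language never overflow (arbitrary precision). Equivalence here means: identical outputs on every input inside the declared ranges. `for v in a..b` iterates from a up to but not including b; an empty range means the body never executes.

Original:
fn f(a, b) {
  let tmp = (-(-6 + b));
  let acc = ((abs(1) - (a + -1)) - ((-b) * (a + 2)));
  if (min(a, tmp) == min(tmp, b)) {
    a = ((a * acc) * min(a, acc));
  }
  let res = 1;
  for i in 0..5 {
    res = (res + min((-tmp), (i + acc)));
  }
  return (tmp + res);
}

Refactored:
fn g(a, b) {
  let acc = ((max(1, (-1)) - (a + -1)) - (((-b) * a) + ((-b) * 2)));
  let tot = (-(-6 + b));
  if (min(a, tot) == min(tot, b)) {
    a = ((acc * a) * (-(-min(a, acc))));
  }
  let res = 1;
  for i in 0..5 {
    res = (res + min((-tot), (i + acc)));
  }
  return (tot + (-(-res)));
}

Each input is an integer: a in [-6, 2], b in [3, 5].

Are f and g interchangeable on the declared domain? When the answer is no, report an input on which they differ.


Equivalent — the differences include min/max/abs usage differs; arithmetic usage differs; local variable names differ; constant usage differs, yet no declared input distinguishes the two.
Spot check at a=-2, b=4 — f: tmp = 2; acc = 4; (min(a, tmp) == min(tmp, b)) -> false; res = 1; [i=0]; res = -1; [i=1]; res = -3; [i=2]; res = -5; [i=3]; res = -7; [i=4]; res = -9; return -7. g: acc = 4; tot = 2; (min(a, tot) == min(tot, b)) -> false; res = 1; [i=0]; res = -1; [i=1]; res = -3; [i=2]; res = -5; [i=3]; res = -7; [i=4]; res = -9; return -7. Both give -7.
Every one of the 27 inputs gives matching results.
verdict: equivalent


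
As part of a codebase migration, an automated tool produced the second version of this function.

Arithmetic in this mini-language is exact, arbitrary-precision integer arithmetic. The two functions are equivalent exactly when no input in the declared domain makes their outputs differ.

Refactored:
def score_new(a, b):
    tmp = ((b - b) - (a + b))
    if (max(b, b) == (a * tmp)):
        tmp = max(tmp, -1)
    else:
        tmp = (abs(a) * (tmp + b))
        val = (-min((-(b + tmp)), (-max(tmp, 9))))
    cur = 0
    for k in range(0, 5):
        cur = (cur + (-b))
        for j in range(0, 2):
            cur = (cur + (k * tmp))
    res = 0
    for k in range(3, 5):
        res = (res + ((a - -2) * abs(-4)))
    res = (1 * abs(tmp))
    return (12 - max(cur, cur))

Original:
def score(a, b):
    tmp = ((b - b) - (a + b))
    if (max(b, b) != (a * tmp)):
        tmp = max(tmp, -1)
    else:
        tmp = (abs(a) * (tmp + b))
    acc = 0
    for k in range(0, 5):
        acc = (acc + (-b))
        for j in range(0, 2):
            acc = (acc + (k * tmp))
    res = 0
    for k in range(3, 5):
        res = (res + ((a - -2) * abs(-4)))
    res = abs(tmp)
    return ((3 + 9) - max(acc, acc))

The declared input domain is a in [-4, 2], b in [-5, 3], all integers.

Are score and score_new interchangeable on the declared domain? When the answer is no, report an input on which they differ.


At a=-4, b=-5: score gives -193, score_new gives -333.
verdict: not equivalent; witness: a=-4, b=-5


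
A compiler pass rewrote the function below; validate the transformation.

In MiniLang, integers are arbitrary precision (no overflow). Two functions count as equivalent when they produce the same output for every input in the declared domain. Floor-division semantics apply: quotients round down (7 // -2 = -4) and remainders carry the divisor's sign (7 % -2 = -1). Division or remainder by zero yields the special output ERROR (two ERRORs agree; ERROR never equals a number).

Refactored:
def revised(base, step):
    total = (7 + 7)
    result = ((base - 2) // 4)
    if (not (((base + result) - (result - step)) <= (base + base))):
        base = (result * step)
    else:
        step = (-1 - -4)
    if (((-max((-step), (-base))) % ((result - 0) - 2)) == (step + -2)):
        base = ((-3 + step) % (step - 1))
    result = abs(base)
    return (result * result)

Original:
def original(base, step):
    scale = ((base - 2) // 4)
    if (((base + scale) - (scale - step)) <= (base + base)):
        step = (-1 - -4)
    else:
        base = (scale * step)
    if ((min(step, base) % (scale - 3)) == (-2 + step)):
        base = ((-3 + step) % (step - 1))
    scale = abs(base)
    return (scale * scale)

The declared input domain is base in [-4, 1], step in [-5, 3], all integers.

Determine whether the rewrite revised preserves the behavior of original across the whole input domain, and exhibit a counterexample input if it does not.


There is a counterexample at base=-4, step=2: 16 on one side, 0 on the other.
original: scale = -2; (((base + scale) - (scale - step)) <= (base + base)) -> false; base = -4; ((min(step, base) % (scale - 3)) == (-2 + step)) -> false; scale = 4; return 16
revised: total = 14; result = -2; (not (((base + result) - (result - step)) <= (base + base))) -> true; base = -4; (((-max((-step), (-base))) % ((result - 0) - 2)) == (step + -2)) -> true; base = 0; result = 0; return 0
verdict: not equivalent; witness: base=-4, step=2


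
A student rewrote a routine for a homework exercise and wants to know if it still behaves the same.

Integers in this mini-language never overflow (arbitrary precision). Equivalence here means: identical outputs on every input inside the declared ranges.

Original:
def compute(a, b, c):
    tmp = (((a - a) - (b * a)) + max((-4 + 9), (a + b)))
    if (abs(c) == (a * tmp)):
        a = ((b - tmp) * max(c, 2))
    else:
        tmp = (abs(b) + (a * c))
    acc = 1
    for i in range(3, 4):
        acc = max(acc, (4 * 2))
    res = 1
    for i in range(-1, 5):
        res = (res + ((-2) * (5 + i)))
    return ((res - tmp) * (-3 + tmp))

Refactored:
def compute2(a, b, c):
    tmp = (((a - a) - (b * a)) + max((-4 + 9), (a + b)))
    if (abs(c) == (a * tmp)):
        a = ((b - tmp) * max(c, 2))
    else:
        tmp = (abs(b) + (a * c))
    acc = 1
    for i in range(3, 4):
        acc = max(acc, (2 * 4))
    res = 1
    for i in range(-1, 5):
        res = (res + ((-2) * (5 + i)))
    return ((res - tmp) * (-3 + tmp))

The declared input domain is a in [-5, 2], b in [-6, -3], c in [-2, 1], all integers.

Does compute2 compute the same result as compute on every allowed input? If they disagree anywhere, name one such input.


Differences: same computation, different form — yet all 128 inputs agree.
verdict: equivalent


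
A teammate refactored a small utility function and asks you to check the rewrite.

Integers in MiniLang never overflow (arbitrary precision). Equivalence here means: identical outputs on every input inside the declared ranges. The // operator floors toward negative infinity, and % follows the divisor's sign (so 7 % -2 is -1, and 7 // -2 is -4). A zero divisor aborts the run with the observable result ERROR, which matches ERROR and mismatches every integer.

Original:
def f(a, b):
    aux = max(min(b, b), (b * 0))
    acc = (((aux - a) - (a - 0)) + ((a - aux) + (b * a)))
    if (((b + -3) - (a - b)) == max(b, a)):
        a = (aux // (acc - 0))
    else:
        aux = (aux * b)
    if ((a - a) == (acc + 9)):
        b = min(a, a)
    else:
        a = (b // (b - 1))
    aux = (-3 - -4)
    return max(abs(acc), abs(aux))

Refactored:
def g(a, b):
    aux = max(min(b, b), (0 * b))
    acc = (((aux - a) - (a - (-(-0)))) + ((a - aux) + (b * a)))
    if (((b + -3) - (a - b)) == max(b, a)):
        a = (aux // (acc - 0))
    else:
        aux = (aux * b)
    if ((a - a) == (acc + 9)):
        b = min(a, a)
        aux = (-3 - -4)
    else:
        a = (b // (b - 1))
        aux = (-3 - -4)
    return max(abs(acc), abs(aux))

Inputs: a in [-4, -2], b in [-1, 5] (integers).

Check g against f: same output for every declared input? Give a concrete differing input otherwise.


The two versions differ — the changes include arithmetic usage differs, plus constant usage differs, plus statement counts differ.
Tracing a=-4, b=0: f: aux becomes 0; next acc becomes 4; next (((b + -3) - (a - b)) == max(b, a)) evaluates to false; next aux becomes 0; next ((a - a) == (acc + 9)) evaluates to false; next a becomes 0; next aux becomes 1; next final value 4 | g: aux becomes 0; next acc becomes 4; next (((b + -3) - (a - b)) == max(b, a)) evaluates to false; next aux becomes 0; next ((a - a) == (acc + 9)) evaluates to false; next a becomes 0; next aux becomes 1; next final value 4 — matching result 4.
Sweeping the whole domain (21 inputs) finds no disagreement.
verdict: equivalent


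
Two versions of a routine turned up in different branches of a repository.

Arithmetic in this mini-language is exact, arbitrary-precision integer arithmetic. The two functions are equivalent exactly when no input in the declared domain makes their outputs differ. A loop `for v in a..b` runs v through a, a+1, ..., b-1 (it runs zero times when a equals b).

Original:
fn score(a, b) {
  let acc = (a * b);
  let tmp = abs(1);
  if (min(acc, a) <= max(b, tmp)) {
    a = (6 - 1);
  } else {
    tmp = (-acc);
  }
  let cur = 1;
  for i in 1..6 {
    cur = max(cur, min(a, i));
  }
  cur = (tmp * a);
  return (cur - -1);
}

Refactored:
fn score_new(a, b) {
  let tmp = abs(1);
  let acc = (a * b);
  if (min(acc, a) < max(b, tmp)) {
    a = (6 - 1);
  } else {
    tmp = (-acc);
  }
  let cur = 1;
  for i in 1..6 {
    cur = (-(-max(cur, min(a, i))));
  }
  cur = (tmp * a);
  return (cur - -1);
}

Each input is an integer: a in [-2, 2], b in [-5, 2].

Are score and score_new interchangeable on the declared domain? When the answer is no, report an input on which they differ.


These are not equivalent — on a=1, b=1 the outputs split (6 vs 0).
score: acc := 1 | tmp := 1 | (min(acc, a) <= max(b, tmp)): true | a := 5 | cur := 1 | iter i=1: | cur := 1 | iter i=2: | cur := 2 | iter i=3: | cur := 3 | iter i=4: | cur := 4 | iter i=5: | cur := 5 | cur := 5 | result 6
score_new: tmp := 1 | acc := 1 | (min(acc, a) < max(b, tmp)): false | tmp := -1 | cur := 1 | iter i=1: | cur := 1 | iter i=2: | cur := 1 | iter i=3: | cur := 1 | iter i=4: | cur := 1 | iter i=5: | cur := 1 | cur := -1 | result 0
verdict: not equivalent; witness: a=1, b=1


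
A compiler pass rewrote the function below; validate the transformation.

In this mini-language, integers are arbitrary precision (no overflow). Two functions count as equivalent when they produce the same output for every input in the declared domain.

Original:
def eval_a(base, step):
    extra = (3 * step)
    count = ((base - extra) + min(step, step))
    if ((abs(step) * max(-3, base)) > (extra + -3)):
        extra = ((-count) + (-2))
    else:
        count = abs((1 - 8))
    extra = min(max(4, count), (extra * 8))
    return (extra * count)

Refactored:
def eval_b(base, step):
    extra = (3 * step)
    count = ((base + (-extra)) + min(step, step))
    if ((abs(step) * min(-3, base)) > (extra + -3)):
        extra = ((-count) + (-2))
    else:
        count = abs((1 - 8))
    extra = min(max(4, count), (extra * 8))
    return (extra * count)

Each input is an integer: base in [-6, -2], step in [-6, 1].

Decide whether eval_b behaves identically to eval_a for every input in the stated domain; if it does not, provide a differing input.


Try base=-6, step=-6.
eval_a: extra = -18; count = 6; ((abs(step) * max(-3, base)) > (extra + -3)) -> true; extra = -8; extra = -64; return -384
eval_b: extra = -18; count = 6; ((abs(step) * min(-3, base)) > (extra + -3)) -> false; count = 7; extra = -144; return -1008
-384 vs -1008 — the two versions disagree here.
verdict: not equivalent; witness: base=-6, step=-6


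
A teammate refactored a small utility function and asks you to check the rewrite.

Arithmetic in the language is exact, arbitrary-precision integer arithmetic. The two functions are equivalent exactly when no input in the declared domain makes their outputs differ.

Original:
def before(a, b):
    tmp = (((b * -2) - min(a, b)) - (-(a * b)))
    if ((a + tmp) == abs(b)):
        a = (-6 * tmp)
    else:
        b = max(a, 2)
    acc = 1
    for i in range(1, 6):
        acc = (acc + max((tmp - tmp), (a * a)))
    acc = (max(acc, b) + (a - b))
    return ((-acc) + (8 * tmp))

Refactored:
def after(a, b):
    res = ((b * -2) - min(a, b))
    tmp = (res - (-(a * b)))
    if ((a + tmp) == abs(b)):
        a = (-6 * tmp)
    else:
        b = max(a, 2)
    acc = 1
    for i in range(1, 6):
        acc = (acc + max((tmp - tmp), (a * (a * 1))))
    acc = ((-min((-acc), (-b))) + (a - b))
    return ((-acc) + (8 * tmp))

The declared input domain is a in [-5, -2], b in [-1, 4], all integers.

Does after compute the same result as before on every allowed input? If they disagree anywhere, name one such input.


Reading the diff, among the changes: statement counts differ, local variable names differ, arithmetic usage differs, min/max/abs usage differs, constant usage differs.
Spot check at a=-2, b=2 — before: tmp = -6; ((a + tmp) == abs(b)) -> false; b = 2; acc = 1; [i=1]; acc = 5; [i=2]; acc = 9; [i=3]; acc = 13; [i=4]; acc = 17; [i=5]; acc = 21; acc = 17; return -65. after: res = -2; tmp = -6; ((a + tmp) == abs(b)) -> false; b = 2; acc = 1; [i=1]; acc = 5; [i=2]; acc = 9; [i=3]; acc = 13; [i=4]; acc = 17; [i=5]; acc = 21; acc = 17; return -65. Both give -65.
Across all 24 domain points the two functions coincide.
verdict: equivalent


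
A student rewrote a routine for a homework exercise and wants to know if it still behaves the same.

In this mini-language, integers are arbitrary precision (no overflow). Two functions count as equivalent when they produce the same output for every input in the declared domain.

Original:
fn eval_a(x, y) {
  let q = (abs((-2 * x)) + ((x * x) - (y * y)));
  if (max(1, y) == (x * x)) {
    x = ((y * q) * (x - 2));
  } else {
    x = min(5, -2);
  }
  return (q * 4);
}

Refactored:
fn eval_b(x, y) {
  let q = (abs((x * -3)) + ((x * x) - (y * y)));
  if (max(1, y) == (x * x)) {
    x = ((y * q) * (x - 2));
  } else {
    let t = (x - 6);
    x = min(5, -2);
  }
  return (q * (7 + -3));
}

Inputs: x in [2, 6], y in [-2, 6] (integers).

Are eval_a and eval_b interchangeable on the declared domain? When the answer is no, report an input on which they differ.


Consider the input x=2, y=-2.
eval_a: q := 4 | (max(1, y) == (x * x)): false | x := -2 | result 16
eval_b: q := 6 | (max(1, y) == (x * x)): false | t := -4 | x := -2 | result 24
16 != 24, so the rewrite changes behavior.
verdict: not equivalent; witness: x=2, y=-2


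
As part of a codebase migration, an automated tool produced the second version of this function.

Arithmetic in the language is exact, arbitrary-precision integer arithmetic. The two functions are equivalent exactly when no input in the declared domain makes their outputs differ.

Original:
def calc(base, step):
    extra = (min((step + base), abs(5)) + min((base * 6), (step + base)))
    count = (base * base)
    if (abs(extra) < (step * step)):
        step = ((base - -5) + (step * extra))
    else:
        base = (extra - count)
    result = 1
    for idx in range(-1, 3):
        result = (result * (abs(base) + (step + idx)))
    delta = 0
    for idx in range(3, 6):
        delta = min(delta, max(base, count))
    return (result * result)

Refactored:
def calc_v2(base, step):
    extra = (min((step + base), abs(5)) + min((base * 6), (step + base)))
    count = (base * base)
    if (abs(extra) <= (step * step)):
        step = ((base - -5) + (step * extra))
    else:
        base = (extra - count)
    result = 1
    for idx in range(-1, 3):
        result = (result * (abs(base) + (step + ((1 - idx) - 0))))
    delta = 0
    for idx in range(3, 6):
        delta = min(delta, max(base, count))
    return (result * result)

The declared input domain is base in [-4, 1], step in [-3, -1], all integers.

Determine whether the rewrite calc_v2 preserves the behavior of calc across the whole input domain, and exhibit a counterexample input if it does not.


These are not equivalent — on base=0, step=-2 the outputs split (576 vs 1073217600).
calc: extra = -4; count = 0; (abs(extra) < (step * step)) -> false; base = -4; result = 1; [idx=-1]; result = 1; [idx=0]; result = 2; [idx=1]; result = 6; [idx=2]; result = 24; delta = 0; [idx=3]; delta = 0; [idx=4]; delta = 0; [idx=5]; delta = 0; return 576
calc_v2: extra = -4; count = 0; (abs(extra) <= (step * step)) -> true; step = 13; result = 1; [idx=-1]; result = 15; [idx=0]; result = 210; [idx=1]; result = 2730; [idx=2]; result = 32760; delta = 0; [idx=3]; delta = 0; [idx=4]; delta = 0; [idx=5]; delta = 0; return 1073217600
verdict: not equivalent; witness: base=0, step=-2


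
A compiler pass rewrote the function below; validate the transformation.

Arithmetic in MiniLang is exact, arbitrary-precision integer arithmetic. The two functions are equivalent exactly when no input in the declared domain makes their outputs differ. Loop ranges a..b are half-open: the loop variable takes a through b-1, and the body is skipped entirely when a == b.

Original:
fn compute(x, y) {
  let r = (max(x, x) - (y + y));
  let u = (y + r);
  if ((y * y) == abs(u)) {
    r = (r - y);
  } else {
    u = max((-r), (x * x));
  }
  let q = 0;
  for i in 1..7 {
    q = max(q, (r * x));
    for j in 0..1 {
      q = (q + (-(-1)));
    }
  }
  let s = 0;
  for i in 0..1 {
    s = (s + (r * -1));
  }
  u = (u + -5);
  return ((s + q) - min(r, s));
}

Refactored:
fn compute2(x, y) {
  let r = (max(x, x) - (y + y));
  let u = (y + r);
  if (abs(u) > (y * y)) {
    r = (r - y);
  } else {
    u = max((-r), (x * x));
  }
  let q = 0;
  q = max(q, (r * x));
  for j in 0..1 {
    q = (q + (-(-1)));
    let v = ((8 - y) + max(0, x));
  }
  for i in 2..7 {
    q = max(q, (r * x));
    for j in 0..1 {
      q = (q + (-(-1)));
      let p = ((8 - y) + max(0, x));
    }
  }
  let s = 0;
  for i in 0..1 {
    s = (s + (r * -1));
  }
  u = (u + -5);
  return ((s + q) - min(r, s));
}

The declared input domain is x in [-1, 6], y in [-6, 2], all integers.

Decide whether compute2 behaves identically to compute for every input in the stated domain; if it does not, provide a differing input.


Try x=-1, y=1.
compute: r = -3; u = -2; ((y * y) == abs(u)) -> false; u = 3; q = 0; [i=1]; q = 3; [j=0]; q = 4; [i=2]; q = 4; [j=0]; q = 5; [i=3]; q = 5; [j=0]; q = 6; [i=4]; q = 6; [j=0]; q = 7; [i=5]; q = 7; [j=0]; q = 8; [i=6]; q = 8; [j=0]; q = 9; s = 0; [i=0]; s = 3; u = -2; return 15
compute2: r = -3; u = -2; (abs(u) > (y * y)) -> true; r = -4; q = 0; q = 4; [j=0]; q = 5; v = 7; [i=2]; q = 5; [j=0]; q = 6; p = 7; [i=3]; q = 6; [j=0]; q = 7; p = 7; [i=4]; q = 7; [j=0]; q = 8; p = 7; [i=5]; q = 8; [j=0]; q = 9; p = 7; [i=6]; q = 9; [j=0]; q = 10; p = 7; s = 0; [i=0]; s = 4; u = -7; return 18
15 and 18 differ, so these are not the same function on this domain.
verdict: not equivalent; witness: x=-1, y=1


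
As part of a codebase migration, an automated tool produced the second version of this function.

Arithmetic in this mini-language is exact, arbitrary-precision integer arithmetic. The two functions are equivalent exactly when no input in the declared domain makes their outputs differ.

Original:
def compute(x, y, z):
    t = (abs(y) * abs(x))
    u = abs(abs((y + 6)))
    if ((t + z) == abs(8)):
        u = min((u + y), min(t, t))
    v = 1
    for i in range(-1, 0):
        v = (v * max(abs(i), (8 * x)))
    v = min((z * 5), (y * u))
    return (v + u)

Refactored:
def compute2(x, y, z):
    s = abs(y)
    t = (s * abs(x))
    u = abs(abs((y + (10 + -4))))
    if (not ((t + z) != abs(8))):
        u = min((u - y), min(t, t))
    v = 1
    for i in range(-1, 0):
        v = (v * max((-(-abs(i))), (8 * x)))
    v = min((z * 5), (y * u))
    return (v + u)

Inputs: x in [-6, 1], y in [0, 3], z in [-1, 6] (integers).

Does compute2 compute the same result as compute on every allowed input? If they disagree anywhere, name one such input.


Run the pair on x=-4, y=2, z=0.
compute: t becomes 8; next u becomes 8; next ((t + z) == abs(8)) evaluates to true; next u becomes 8; next v becomes 1; next at i=-1:; next v becomes 1; next v becomes 0; next final value 8
compute2: s becomes 2; next t becomes 8; next u becomes 8; next (not ((t + z) != abs(8))) evaluates to true; next u becomes 6; next v becomes 1; next at i=-1:; next v becomes 1; next v becomes 0; next final value 6
8 vs 6 — the two versions disagree here.
verdict: not equivalent; witness: x=-4, y=2, z=0


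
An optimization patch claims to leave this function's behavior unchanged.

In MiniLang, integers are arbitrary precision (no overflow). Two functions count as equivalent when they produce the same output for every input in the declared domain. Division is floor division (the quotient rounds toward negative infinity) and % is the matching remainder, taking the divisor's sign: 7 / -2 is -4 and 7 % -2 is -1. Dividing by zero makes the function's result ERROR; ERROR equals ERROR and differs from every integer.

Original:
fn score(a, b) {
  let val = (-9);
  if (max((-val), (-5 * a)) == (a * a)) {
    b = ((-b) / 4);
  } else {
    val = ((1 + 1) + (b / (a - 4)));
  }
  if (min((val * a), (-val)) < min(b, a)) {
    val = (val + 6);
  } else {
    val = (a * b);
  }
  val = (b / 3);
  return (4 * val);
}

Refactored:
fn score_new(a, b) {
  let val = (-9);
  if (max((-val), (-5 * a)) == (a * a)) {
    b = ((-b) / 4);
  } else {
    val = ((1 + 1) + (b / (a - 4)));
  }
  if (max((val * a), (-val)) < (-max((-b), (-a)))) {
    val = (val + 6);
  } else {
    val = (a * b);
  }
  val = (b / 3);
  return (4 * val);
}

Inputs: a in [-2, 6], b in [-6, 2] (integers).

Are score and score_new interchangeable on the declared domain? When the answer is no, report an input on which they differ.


Although `min((val * a), (-val))` became `max((val * a), (-val))`, no input in the stated domain can expose it.
Tracing a=5, b=-6: score: val=-9, then (max((-val), (-5 * a)) == (a * a)) is false, then val=-4, then (min((val * a), (-val)) < min(b, a)) is true, then val=2, then val=-2, then returns -8 | score_new: val=-9, then (max((-val), (-5 * a)) == (a * a)) is false, then val=-4, then (max((val * a), (-val)) < (-max((-b), (-a)))) is false, then val=-30, then val=-2, then returns -8 — matching result -8.
Across all 81 domain points the two functions coincide.
verdict: equivalent


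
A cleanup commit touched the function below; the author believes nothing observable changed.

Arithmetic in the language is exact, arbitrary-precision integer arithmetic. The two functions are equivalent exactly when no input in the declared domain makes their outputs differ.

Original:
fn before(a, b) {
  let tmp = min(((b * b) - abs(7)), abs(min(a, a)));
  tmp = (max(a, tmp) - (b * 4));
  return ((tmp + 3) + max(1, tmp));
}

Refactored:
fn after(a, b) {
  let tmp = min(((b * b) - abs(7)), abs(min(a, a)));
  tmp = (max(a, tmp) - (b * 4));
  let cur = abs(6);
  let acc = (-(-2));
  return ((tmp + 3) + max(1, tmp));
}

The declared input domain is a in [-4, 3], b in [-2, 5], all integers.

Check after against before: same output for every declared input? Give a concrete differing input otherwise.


Equivalent — the differences include local variable names differ, min/max/abs usage differs, constant usage differs, statement counts differ, yet no declared input distinguishes the two.
Spot check at a=1, b=5 — before: tmp = 1; tmp = -19; return -15. after: tmp = 1; tmp = -19; cur = 6; acc = 2; return -15. Both give -15.
Checked all 64 inputs in the declared domain: the outputs agree on every one.
verdict: equivalent
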